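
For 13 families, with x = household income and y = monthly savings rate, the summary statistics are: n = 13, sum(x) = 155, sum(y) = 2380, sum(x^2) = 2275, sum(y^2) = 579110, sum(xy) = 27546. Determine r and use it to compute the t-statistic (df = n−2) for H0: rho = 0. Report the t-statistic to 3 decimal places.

Numerator: nΣxy − (Σx)(Σy) = 13·27546 − (155)(2380) = -10802
Denominator: √[(nΣx²−(Σx)²)(nΣy²−(Σy)²)]
  nΣx²−(Σx)² = 13·2275 − 24025 = 5550;  nΣy²−(Σy)² = 13·579110 − 5664400 = 1864030
  √(5550·1864030) = √10345366500 = 101712.1748
r = -10802 / 101712.1748 = -0.1062
t = r·√(n−2)/√(1−r²) = -0.1062·√11 / √(1−0.011278) = -0.352226 / 0.994345 = -0.354

-0.354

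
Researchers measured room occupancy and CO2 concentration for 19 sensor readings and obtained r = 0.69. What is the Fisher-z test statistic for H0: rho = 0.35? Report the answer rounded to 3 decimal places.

z_r = atanh(0.69) = 0.847956,  z_0 = atanh(0.35) = 0.365444
SE = 1/√(n−3) = 1/√16 = 0.250000
z = (z_r − z_0)/SE = (0.847956 − 0.365444) / 0.250000 = 0.482512 / 0.250000 = 1.930

1.930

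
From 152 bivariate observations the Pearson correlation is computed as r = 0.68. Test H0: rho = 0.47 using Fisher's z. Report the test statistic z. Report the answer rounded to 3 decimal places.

Fisher z: atanh(0.68) = 0.829114, atanh(0.47) = 0.510070
z = (z_r − z_0)·√(n−3) = (0.829114 − 0.510070)·√149 = 0.319044 · 12.206556 = 3.894

3.894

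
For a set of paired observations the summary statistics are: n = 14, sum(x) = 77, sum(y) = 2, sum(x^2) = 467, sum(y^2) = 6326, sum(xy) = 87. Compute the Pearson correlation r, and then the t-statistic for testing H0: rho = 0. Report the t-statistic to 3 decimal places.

S_xy = nΣxy − ΣxΣy = 14·87 − 77·2 = 1218 − 154 = 1064
S_xx = nΣx² − (Σx)² = 14·467 − 77² = 6538 − 5929 = 609
S_yy = nΣy² − (Σy)² = 14·6326 − 2² = 88564 − 4 = 88560
r = S_xy / √(S_xx·S_yy) = 1064 / √(609·88560) = 1064 / √53933040 = 1064 / 7343.9118 = 0.1449
t = r·√(n−2)/√(1−r²) = 0.1449·√12 / √(1−0.020996) = 0.501948 / 0.989446 = 0.507

0.507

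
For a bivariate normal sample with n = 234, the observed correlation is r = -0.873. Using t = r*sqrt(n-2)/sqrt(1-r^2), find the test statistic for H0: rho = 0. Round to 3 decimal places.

-27.264

1 − r² = 1 − 0.762129 = 0.237871;  √(1−r²) = 0.487720
√(n−2) = √232 = 15.231546
t = r·√(n−2)/√(1−r²) = -0.873 · 15.231546 / 0.487720 = -27.264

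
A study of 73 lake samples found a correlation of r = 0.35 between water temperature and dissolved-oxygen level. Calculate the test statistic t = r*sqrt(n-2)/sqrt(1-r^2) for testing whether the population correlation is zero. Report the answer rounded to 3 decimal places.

1 − r² = 1 − 0.1225 = 0.8775;  √(1−r²) = 0.936750
√(n−2) = √71 = 8.426150
t = r·√(n−2)/√(1−r²) = 0.35 · 8.426150 / 0.936750 = 3.148

3.148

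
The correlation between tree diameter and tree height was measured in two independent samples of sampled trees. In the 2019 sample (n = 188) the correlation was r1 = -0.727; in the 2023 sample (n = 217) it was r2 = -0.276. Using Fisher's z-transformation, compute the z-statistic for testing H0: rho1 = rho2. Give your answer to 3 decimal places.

-6.365

z1 = atanh(-0.727) = -0.922335,  z2 = atanh(-0.276) = -0.283347
SE = √(1/(n1−3) + 1/(n2−3)) = √(1/185 + 1/214) = √(0.0054054 + 0.0046729) = √0.0100783 = 0.100391
z = (z1 − z2)/SE = (-0.922335 − (-0.283347)) / 0.100391 = -0.638988 / 0.100391 = -6.365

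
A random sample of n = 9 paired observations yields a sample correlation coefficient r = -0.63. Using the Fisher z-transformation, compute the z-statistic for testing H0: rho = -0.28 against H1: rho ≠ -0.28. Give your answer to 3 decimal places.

Fisher z: atanh(-0.63) = -0.741416, atanh(-0.28) = -0.287682
z = (z_r − z_0)·√(n−3) = (-0.741416 − (-0.287682))·√6 = -0.453734 · 2.449490 = -1.111

-1.111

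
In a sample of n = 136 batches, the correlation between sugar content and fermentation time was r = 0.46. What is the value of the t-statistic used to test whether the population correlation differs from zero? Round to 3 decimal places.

1 − r² = 1 − 0.2116 = 0.7884;  √(1−r²) = 0.887919
√(n−2) = √134 = 11.575837
t = r·√(n−2)/√(1−r²) = 0.46 · 11.575837 / 0.887919 = 5.997

5.997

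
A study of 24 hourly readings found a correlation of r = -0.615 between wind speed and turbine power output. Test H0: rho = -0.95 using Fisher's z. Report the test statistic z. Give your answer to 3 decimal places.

z_r = atanh(-0.615) = -0.716923,  z_0 = atanh(-0.95) = -1.831781
SE = 1/√(n−3) = 1/√21 = 0.218218
z = (z_r − z_0)/SE = (-0.716923 − (-1.831781)) / 0.218218 = 1.114858 / 0.218218 = 5.109

5.109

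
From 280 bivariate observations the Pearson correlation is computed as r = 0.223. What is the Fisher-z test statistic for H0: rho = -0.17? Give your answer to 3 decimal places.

z_r = atanh(0.223) = 0.226811,  z_0 = atanh(-0.17) = -0.171667
SE = 1/√(n−3) = 1/√277 = 0.060084
z = (z_r − z_0)/SE = (0.226811 − (-0.171667)) / 0.060084 = 0.398478 / 0.060084 = 6.632

6.632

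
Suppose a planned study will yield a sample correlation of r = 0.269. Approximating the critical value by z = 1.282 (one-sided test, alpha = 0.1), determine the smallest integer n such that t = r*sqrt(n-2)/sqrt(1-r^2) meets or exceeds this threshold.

24

Need r·√(n−2)/√(1−r²) ≥ 1.282
√(n−2) ≥ 1.282·√(1−0.072361) / 0.269 = 1.282·0.963140 / 0.269 = 4.5901
n−2 ≥ 21.0690  ⇒  n ≥ 23.0690
Smallest integer n = 24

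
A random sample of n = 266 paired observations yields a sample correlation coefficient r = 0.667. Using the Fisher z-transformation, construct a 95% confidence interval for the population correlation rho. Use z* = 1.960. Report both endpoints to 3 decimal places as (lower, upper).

Fisher z: z_r = atanh(r) = ½·ln((1+0.667)/(1−0.667)) = 0.805319
SE(z) = 1/√(n−3) = 1/√263 = 0.061663
95% ⇒ z* = 1.960; margin = 1.960·0.061663 = 0.120859
CI on z-scale: (0.684460, 0.926178)
Back-transform: tanh(0.684460) = 0.594411, tanh(0.926178) = 0.728807

(0.594, 0.729)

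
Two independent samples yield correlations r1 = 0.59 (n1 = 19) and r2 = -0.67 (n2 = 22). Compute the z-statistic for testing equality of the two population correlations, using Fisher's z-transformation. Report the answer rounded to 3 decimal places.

Fisher z-transforms: z1 = atanh(0.59) = 0.677666, z2 = atanh(-0.67) = -0.810743; difference d = 1.488409
Var(d) = 1/16 + 1/19 = 0.0625000 + 0.0526316 = 0.1151316
z = d/√Var(d) = 1.488409 / √0.1151316 = 1.488409 / 0.339310 = 4.387

4.387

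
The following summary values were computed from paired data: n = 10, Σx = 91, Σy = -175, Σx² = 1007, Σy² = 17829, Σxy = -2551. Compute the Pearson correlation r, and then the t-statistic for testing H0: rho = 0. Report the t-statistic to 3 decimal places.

S_xy = nΣxy − ΣxΣy = 10·(-2551) − 91·(-175) = -25510 − (-15925) = -9585
S_xx = nΣx² − (Σx)² = 10·1007 − 91² = 10070 − 8281 = 1789
S_yy = nΣy² − (Σy)² = 10·17829 − (-175)² = 178290 − 30625 = 147665
r = S_xy / √(S_xx·S_yy) = -9585 / √(1789·147665) = -9585 / √264172685 = -9585 / 16253.3900 = -0.5897
t = r·√(n−2)/√(1−r²) = -0.5897·√8 / √(1−0.347746) = -1.667923 / 0.807622 = -2.065

-2.065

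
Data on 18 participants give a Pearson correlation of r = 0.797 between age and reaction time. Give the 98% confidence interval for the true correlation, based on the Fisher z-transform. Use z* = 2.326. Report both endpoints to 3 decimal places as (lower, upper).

z_r = atanh(0.797) = 1.090334;  SE = 1/√(n−3) = 1/√15 = 0.258199
z-limits: 1.090334 ± 2.326·0.258199 = 1.090334 ± 0.600571 = [0.489763, 1.690905]
ρ-limits: (tanh 0.489763, tanh 1.690905) = (0.454, 0.934)

(0.454, 0.934)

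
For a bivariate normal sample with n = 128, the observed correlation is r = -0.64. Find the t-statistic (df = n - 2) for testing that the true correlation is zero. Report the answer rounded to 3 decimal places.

t = r·√(n−2) / √(1−r²) with r = -0.64, n = 128
  = -0.64·√126 / √(1 − 0.4096)
  = -0.64·11.224972 / 0.768375
  = -7.183982 / 0.768375 = -9.350

-9.350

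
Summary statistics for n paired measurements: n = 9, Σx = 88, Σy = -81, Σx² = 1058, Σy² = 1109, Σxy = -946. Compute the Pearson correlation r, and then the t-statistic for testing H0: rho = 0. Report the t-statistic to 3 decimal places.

-1.798

S_xy = nΣxy − ΣxΣy = 9·(-946) − 88·(-81) = -8514 − (-7128) = -1386
S_xx = nΣx² − (Σx)² = 9·1058 − 88² = 9522 − 7744 = 1778
S_yy = nΣy² − (Σy)² = 9·1109 − (-81)² = 9981 − 6561 = 3420
r = S_xy / √(S_xx·S_yy) = -1386 / √(1778·3420) = -1386 / √6080760 = -1386 / 2465.9197 = -0.5621
t = r·√(n−2)/√(1−r²) = -0.5621·√7 / √(1−0.315956) = -1.487177 / 0.827070 = -1.798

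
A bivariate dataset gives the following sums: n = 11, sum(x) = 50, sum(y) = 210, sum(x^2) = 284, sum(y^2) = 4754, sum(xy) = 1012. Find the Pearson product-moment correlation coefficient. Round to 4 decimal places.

0.2795

S_xy = nΣxy − ΣxΣy = 11·1012 − 50·210 = 11132 − 10500 = 632
S_xx = nΣx² − (Σx)² = 11·284 − 50² = 3124 − 2500 = 624
S_yy = nΣy² − (Σy)² = 11·4754 − 210² = 52294 − 44100 = 8194
r = S_xy / √(S_xx·S_yy) = 632 / √(624·8194) = 632 / √5113056 = 632 / 2261.2068 = 0.2795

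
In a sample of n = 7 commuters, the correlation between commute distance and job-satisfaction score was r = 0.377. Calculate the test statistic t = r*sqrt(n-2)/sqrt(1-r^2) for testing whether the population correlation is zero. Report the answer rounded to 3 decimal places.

0.910

t = r·√(n−2) / √(1−r²) with r = 0.377, n = 7
  = 0.377·√5 / √(1 − 0.142129)
  = 0.377·2.236068 / 0.926213
  = 0.842998 / 0.926213 = 0.910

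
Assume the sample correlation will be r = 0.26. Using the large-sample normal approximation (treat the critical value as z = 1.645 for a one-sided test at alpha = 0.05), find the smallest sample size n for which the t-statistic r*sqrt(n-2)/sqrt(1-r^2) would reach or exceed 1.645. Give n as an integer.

40

r√(n−2)/√(1−r²) ≥ 1.645  ⇔  n−2 ≥ (1.645)²·(1−r²)/r²
(1−r²)/r² = (1−0.0676)/0.0676 = 13.7929
n ≥ 2 + 2.706025·13.7929 = 2 + 37.3239 = 39.3239
⌈39.3239⌉ = 40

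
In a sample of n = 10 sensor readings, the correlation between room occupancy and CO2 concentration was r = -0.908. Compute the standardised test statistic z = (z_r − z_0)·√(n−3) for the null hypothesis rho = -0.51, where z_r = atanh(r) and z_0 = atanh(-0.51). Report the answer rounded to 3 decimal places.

-2.522

Fisher z: atanh(-0.908) = -1.516011, atanh(-0.51) = -0.562730
z = (z_r − z_0)·√(n−3) = (-1.516011 − (-0.562730))·√7 = -0.953281 · 2.645751 = -2.522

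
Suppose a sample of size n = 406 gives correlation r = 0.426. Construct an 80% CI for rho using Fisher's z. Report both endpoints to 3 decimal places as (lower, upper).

z_r = atanh(0.426) = 0.455000;  SE = 1/√(n−3) = 1/√403 = 0.049814
z-limits: 0.455000 ± 1.282·0.049814 = 0.455000 ± 0.063862 = [0.391138, 0.518862]
ρ-limits: (tanh 0.391138, tanh 0.518862) = (0.372, 0.477)

(0.372, 0.477)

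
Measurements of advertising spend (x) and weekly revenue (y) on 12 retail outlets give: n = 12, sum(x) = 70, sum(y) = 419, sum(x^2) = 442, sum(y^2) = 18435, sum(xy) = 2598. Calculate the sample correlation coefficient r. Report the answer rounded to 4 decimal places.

0.4298

Numerator: nΣxy − (Σx)(Σy) = 12·2598 − (70)(419) = 1846
Denominator: √[(nΣx²−(Σx)²)(nΣy²−(Σy)²)]
  nΣx²−(Σx)² = 12·442 − 4900 = 404;  nΣy²−(Σy)² = 12·18435 − 175561 = 45659
  √(404·45659) = √18446236 = 4294.9081
r = 1846 / 4294.9081 = 0.4298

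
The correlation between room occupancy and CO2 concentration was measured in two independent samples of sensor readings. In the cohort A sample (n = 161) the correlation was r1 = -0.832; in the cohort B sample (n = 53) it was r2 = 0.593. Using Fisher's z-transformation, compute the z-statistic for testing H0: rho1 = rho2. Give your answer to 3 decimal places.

-11.567

Fisher z-transforms: z1 = atanh(-0.832) = -1.194600, z2 = atanh(0.593) = 0.682281; difference d = -1.876881
Var(d) = 1/158 + 1/50 = 0.0063291 + 0.0200000 = 0.0263291
z = d/√Var(d) = -1.876881 / √0.0263291 = -1.876881 / 0.162262 = -11.567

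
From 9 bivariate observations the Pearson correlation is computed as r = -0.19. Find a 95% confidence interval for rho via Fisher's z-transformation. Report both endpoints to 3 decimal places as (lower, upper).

(-0.758, 0.543)

z_r = atanh(-0.19) = -0.192337;  SE = 1/√(n−3) = 1/√6 = 0.408248
z-limits: -0.192337 ± 1.960·0.408248 = -0.192337 ± 0.800166 = [-0.992503, 0.607829]
ρ-limits: (tanh -0.992503, tanh 0.607829) = (-0.758, 0.543)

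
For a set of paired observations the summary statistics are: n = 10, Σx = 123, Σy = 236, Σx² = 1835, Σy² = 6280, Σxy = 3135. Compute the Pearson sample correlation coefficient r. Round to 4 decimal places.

0.4854

S_xy = nΣxy − ΣxΣy = 10·3135 − 123·236 = 31350 − 29028 = 2322
S_xx = nΣx² − (Σx)² = 10·1835 − 123² = 18350 − 15129 = 3221
S_yy = nΣy² − (Σy)² = 10·6280 − 236² = 62800 − 55696 = 7104
r = S_xy / √(S_xx·S_yy) = 2322 / √(3221·7104) = 2322 / √22881984 = 2322 / 4783.5117 = 0.4854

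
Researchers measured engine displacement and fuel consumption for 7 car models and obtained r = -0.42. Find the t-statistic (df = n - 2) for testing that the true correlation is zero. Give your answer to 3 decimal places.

-1.035

1 − r² = 1 − 0.1764 = 0.8236;  √(1−r²) = 0.907524
√(n−2) = √5 = 2.236068
t = r·√(n−2)/√(1−r²) = -0.42 · 2.236068 / 0.907524 = -1.035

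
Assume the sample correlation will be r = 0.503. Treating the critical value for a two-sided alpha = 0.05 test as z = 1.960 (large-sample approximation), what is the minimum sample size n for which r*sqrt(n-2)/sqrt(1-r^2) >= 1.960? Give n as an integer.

14

r√(n−2)/√(1−r²) ≥ 1.960  ⇔  n−2 ≥ (1.960)²·(1−r²)/r²
(1−r²)/r² = (1−0.253009)/0.253009 = 2.9524
n ≥ 2 + 3.8416·2.9524 = 2 + 11.3419 = 13.3419
⌈13.3419⌉ = 14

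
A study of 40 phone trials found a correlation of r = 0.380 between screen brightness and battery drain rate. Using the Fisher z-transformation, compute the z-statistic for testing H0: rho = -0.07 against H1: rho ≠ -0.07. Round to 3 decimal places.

Fisher z: atanh(0.380) = 0.400060, atanh(-0.07) = -0.070115
z = (z_r − z_0)·√(n−3) = (0.400060 − (-0.070115))·√37 = 0.470175 · 6.082763 = 2.860

2.860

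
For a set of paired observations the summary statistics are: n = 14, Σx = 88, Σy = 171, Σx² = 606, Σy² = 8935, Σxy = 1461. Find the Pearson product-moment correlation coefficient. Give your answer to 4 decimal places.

0.6419

Numerator: nΣxy − (Σx)(Σy) = 14·1461 − (88)(171) = 5406
Denominator: √[(nΣx²−(Σx)²)(nΣy²−(Σy)²)]
  nΣx²−(Σx)² = 14·606 − 7744 = 740;  nΣy²−(Σy)² = 14·8935 − 29241 = 95849
  √(740·95849) = √70928260 = 8421.8917
r = 5406 / 8421.8917 = 0.6419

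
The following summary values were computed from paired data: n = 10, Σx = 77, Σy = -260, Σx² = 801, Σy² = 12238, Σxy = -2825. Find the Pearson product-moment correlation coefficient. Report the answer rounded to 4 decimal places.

-0.7708

S_xy = nΣxy − ΣxΣy = 10·(-2825) − 77·(-260) = -28250 − (-20020) = -8230
S_xx = nΣx² − (Σx)² = 10·801 − 77² = 8010 − 5929 = 2081
S_yy = nΣy² − (Σy)² = 10·12238 − (-260)² = 122380 − 67600 = 54780
r = S_xy / √(S_xx·S_yy) = -8230 / √(2081·54780) = -8230 / √113997180 = -8230 / 10676.9462 = -0.7708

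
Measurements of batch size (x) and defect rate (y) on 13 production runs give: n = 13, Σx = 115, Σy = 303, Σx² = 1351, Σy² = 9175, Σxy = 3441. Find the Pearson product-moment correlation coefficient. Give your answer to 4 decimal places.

0.9059

S_xy = nΣxy − ΣxΣy = 13·3441 − 115·303 = 44733 − 34845 = 9888
S_xx = nΣx² − (Σx)² = 13·1351 − 115² = 17563 − 13225 = 4338
S_yy = nΣy² − (Σy)² = 13·9175 − 303² = 119275 − 91809 = 27466
r = S_xy / √(S_xx·S_yy) = 9888 / √(4338·27466) = 9888 / √119147508 = 9888 / 10915.4710 = 0.9059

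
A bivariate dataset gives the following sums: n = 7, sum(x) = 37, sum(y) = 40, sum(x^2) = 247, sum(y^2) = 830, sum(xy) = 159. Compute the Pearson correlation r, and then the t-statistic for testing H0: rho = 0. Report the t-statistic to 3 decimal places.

S_xy = nΣxy − ΣxΣy = 7·159 − 37·40 = 1113 − 1480 = -367
S_xx = nΣx² − (Σx)² = 7·247 − 37² = 1729 − 1369 = 360
S_yy = nΣy² − (Σy)² = 7·830 − 40² = 5810 − 1600 = 4210
r = S_xy / √(S_xx·S_yy) = -367 / √(360·4210) = -367 / √1515600 = -367 / 1231.0971 = -0.2981
t = r·√(n−2)/√(1−r²) = -0.2981·√5 / √(1−0.088864) = -0.666572 / 0.954534 = -0.698

-0.698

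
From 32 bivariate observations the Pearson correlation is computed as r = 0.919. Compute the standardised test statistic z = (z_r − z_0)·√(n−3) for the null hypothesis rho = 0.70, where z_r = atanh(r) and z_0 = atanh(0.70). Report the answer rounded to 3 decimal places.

3.852

z_r = atanh(0.919) = 1.582555,  z_0 = atanh(0.70) = 0.867301
SE = 1/√(n−3) = 1/√29 = 0.185695
z = (z_r − z_0)/SE = (1.582555 − 0.867301) / 0.185695 = 0.715254 / 0.185695 = 3.852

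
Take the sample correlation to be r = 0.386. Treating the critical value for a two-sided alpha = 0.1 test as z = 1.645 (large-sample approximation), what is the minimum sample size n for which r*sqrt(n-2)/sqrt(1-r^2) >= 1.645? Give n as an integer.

18

r√(n−2)/√(1−r²) ≥ 1.645  ⇔  n−2 ≥ (1.645)²·(1−r²)/r²
(1−r²)/r² = (1−0.148996)/0.148996 = 5.7116
n ≥ 2 + 2.706025·5.7116 = 2 + 15.4557 = 17.4557
⌈17.4557⌉ = 18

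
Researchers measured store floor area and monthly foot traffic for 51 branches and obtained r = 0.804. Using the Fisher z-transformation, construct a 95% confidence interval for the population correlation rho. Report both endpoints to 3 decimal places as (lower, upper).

Fisher z: z_r = atanh(r) = ½·ln((1+0.804)/(1−0.804)) = 1.109824
SE(z) = 1/√(n−3) = 1/√48 = 0.144338
95% ⇒ z* = 1.960; margin = 1.960·0.144338 = 0.282902
CI on z-scale: (0.826922, 1.392726)
Back-transform: tanh(0.826922) = 0.678820, tanh(1.392726) = 0.883769

(0.679, 0.884)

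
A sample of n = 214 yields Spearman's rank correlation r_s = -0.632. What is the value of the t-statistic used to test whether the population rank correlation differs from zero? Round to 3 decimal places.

t = r_s·√(n−2) / √(1−r_s²) with r_s = -0.632, n = 214
  = -0.632·√212 / √(1 − 0.399424)
  = -0.632·14.560220 / 0.774968
  = -9.202059 / 0.774968 = -11.874

-11.874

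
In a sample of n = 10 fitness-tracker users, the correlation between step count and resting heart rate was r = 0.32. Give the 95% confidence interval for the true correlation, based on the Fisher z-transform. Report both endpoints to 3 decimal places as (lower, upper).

(-0.388, 0.790)

Fisher z: z_r = atanh(r) = ½·ln((1+0.32)/(1−0.32)) = 0.331647
SE(z) = 1/√(n−3) = 1/√7 = 0.377964
95% ⇒ z* = 1.960; margin = 1.960·0.377964 = 0.740809
CI on z-scale: (-0.409162, 1.072456)
Back-transform: tanh(-0.409162) = -0.387761, tanh(1.072456) = 0.790385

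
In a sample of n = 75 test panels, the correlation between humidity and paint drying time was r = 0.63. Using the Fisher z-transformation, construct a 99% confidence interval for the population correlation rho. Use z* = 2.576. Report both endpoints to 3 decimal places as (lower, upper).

Fisher z: z_r = atanh(r) = ½·ln((1+0.63)/(1−0.63)) = 0.741416
SE(z) = 1/√(n−3) = 1/√72 = 0.117851
99% ⇒ z* = 2.576; margin = 2.576·0.117851 = 0.303584
CI on z-scale: (0.437832, 1.045000)
Back-transform: tanh(0.437832) = 0.411846, tanh(1.045000) = 0.779855

(0.412, 0.780)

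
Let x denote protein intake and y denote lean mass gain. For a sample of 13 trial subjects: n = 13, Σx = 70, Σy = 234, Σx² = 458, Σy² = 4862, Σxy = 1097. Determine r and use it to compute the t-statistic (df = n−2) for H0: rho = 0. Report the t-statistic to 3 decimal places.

-3.344

S_xy = nΣxy − ΣxΣy = 13·1097 − 70·234 = 14261 − 16380 = -2119
S_xx = nΣx² − (Σx)² = 13·458 − 70² = 5954 − 4900 = 1054
S_yy = nΣy² − (Σy)² = 13·4862 − 234² = 63206 − 54756 = 8450
r = S_xy / √(S_xx·S_yy) = -2119 / √(1054·8450) = -2119 / √8906300 = -2119 / 2984.3425 = -0.7100
t = r·√(n−2)/√(1−r²) = -0.7100·√11 / √(1−0.504100) = -2.354804 / 0.704202 = -3.344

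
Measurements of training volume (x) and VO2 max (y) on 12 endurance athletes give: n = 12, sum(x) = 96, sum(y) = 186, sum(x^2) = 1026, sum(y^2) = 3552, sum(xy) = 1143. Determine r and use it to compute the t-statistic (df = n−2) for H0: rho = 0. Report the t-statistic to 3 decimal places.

S_xy = nΣxy − ΣxΣy = 12·1143 − 96·186 = 13716 − 17856 = -4140
S_xx = nΣx² − (Σx)² = 12·1026 − 96² = 12312 − 9216 = 3096
S_yy = nΣy² − (Σy)² = 12·3552 − 186² = 42624 − 34596 = 8028
r = S_xy / √(S_xx·S_yy) = -4140 / √(3096·8028) = -4140 / √24854688 = -4140 / 4985.4476 = -0.8304
t = r·√(n−2)/√(1−r²) = -0.8304·√10 / √(1−0.689564) = -2.625955 / 0.557168 = -4.713

-4.713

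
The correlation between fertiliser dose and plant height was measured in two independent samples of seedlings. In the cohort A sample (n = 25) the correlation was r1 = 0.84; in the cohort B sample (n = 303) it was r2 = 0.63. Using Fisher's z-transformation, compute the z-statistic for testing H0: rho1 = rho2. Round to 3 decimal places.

z1 = atanh(0.84) = 1.221174,  z2 = atanh(0.63) = 0.741416
SE = √(1/(n1−3) + 1/(n2−3)) = √(1/22 + 1/300) = √(0.0454545 + 0.0033333) = √0.0487878 = 0.220880
z = (z1 − z2)/SE = (1.221174 − 0.741416) / 0.220880 = 0.479758 / 0.220880 = 2.172

2.172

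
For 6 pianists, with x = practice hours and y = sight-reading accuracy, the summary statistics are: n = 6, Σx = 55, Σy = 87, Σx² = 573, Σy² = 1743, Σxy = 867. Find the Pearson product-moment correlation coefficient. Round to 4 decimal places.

0.3818

S_xy = nΣxy − ΣxΣy = 6·867 − 55·87 = 5202 − 4785 = 417
S_xx = nΣx² − (Σx)² = 6·573 − 55² = 3438 − 3025 = 413
S_yy = nΣy² − (Σy)² = 6·1743 − 87² = 10458 − 7569 = 2889
r = S_xy / √(S_xx·S_yy) = 417 / √(413·2889) = 417 / √1193157 = 417 / 1092.3173 = 0.3818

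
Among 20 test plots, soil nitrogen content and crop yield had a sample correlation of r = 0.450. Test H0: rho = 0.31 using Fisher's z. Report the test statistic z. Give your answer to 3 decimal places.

Fisher z: atanh(0.450) = 0.484700, atanh(0.31) = 0.320545
z = (z_r − z_0)·√(n−3) = (0.484700 − 0.320545)·√17 = 0.164155 · 4.123106 = 0.677

0.677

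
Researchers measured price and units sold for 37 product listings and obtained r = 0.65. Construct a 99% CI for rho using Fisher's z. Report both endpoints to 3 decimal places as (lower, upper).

(0.322, 0.839)

z_r = atanh(0.65) = 0.775299;  SE = 1/√(n−3) = 1/√34 = 0.171499
z-limits: 0.775299 ± 2.576·0.171499 = 0.775299 ± 0.441781 = [0.333518, 1.217080]
ρ-limits: (tanh 0.333518, tanh 1.217080) = (0.322, 0.839)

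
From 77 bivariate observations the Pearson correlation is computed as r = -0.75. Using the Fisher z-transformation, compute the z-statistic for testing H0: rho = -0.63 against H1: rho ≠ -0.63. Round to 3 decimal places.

z_r = atanh(-0.75) = -0.972955,  z_0 = atanh(-0.63) = -0.741416
SE = 1/√(n−3) = 1/√74 = 0.116248
z = (z_r − z_0)/SE = (-0.972955 − (-0.741416)) / 0.116248 = -0.231539 / 0.116248 = -1.992

-1.992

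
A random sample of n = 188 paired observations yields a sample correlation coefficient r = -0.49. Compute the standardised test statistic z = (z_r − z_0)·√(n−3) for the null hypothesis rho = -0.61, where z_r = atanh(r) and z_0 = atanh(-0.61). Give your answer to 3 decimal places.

Fisher z: atanh(-0.49) = -0.536060, atanh(-0.61) = -0.708921
z = (z_r − z_0)·√(n−3) = (-0.536060 − (-0.708921))·√185 = 0.172861 · 13.601471 = 2.351

2.351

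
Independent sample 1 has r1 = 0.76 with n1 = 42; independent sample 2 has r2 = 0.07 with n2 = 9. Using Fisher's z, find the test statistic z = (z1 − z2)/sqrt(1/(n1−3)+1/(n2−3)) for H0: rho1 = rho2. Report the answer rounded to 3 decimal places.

2.112

Fisher z-transforms: z1 = atanh(0.76) = 0.996215, z2 = atanh(0.07) = 0.070115; difference d = 0.926100
Var(d) = 1/39 + 1/6 = 0.0256410 + 0.1666667 = 0.1923077
z = d/√Var(d) = 0.926100 / √0.1923077 = 0.926100 / 0.438529 = 2.112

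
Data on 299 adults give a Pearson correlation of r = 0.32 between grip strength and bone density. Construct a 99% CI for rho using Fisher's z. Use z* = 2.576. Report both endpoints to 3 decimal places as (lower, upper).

(0.180, 0.447)

Fisher z: z_r = atanh(r) = ½·ln((1+0.32)/(1−0.32)) = 0.331647
SE(z) = 1/√(n−3) = 1/√296 = 0.058124
99% ⇒ z* = 2.576; margin = 2.576·0.058124 = 0.149727
CI on z-scale: (0.181920, 0.481374)
Back-transform: tanh(0.181920) = 0.179939, tanh(0.481374) = 0.447343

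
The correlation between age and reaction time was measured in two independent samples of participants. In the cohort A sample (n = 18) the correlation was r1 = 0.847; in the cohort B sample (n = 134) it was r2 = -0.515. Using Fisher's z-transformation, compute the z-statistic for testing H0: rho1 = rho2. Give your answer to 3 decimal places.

6.658

z1 = atanh(0.847) = 1.245440,  z2 = atanh(-0.515) = -0.569511
SE = √(1/(n1−3) + 1/(n2−3)) = √(1/15 + 1/131) = √(0.0666667 + 0.0076336) = √0.0743003 = 0.272581
z = (z1 − z2)/SE = (1.245440 − (-0.569511)) / 0.272581 = 1.814951 / 0.272581 = 6.658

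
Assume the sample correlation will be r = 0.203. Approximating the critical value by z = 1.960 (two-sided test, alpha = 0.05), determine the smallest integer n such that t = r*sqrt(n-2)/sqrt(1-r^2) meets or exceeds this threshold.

Need r·√(n−2)/√(1−r²) ≥ 1.960
√(n−2) ≥ 1.960·√(1−0.041209) / 0.203 = 1.960·0.979179 / 0.203 = 9.4541
n−2 ≥ 89.3800  ⇒  n ≥ 91.3800
Smallest integer n = 92

92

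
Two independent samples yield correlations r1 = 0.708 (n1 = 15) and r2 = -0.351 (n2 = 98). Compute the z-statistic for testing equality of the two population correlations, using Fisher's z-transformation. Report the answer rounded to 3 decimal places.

Fisher z-transforms: z1 = atanh(0.708) = 0.883162, z2 = atanh(-0.351) = -0.366584; difference d = 1.249746
Var(d) = 1/12 + 1/95 = 0.0833333 + 0.0105263 = 0.0938596
z = d/√Var(d) = 1.249746 / √0.0938596 = 1.249746 / 0.306365 = 4.079

4.079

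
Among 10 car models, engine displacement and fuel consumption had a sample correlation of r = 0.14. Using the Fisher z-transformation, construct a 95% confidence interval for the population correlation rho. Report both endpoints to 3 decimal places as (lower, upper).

(-0.537, 0.707)

Fisher z: z_r = atanh(r) = ½·ln((1+0.14)/(1−0.14)) = 0.140926
SE(z) = 1/√(n−3) = 1/√7 = 0.377964
95% ⇒ z* = 1.960; margin = 1.960·0.377964 = 0.740809
CI on z-scale: (-0.599883, 0.881735)
Back-transform: tanh(-0.599883) = -0.536966, tanh(0.881735) = 0.707287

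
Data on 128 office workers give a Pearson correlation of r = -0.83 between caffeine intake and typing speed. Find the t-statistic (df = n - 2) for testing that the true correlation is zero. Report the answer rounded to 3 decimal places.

t = r·√(n−2) / √(1−r²) with r = -0.83, n = 128
  = -0.83·√126 / √(1 − 0.6889)
  = -0.83·11.224972 / 0.557763
  = -9.316727 / 0.557763 = -16.704

-16.704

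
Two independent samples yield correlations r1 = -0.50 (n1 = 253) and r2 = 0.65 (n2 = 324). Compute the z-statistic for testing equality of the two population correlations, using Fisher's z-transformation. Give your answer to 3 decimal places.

-15.703

z1 = atanh(-0.50) = -0.549306,  z2 = atanh(0.65) = 0.775299
SE = √(1/(n1−3) + 1/(n2−3)) = √(1/250 + 1/321) = √(0.0040000 + 0.0031153) = √0.0071153 = 0.084352
z = (z1 − z2)/SE = (-0.549306 − 0.775299) / 0.084352 = -1.324605 / 0.084352 = -15.703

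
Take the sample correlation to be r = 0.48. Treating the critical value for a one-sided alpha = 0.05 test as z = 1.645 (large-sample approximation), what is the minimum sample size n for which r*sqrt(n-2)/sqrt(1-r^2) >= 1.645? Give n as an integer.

Need r·√(n−2)/√(1−r²) ≥ 1.645
√(n−2) ≥ 1.645·√(1−0.2304) / 0.48 = 1.645·0.877268 / 0.48 = 3.0065
n−2 ≥ 9.0390  ⇒  n ≥ 11.0390
Smallest integer n = 12

12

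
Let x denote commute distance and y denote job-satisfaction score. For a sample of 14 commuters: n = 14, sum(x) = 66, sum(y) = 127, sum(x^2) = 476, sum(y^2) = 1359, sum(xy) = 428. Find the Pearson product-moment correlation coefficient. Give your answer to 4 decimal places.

-0.9243

Numerator: nΣxy − (Σx)(Σy) = 14·428 − (66)(127) = -2390
Denominator: √[(nΣx²−(Σx)²)(nΣy²−(Σy)²)]
  nΣx²−(Σx)² = 14·476 − 4356 = 2308;  nΣy²−(Σy)² = 14·1359 − 16129 = 2897
  √(2308·2897) = √6686276 = 2585.7834
r = -2390 / 2585.7834 = -0.9243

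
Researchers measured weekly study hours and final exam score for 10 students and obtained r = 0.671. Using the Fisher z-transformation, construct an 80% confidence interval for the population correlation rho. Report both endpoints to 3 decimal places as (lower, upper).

(0.317, 0.861)

Fisher z: z_r = atanh(r) = ½·ln((1+0.671)/(1−0.671)) = 0.812560
SE(z) = 1/√(n−3) = 1/√7 = 0.377964
80% ⇒ z* = 1.282; margin = 1.282·0.377964 = 0.484550
CI on z-scale: (0.328010, 1.297110)
Back-transform: tanh(0.328010) = 0.316732, tanh(1.297110) = 0.860977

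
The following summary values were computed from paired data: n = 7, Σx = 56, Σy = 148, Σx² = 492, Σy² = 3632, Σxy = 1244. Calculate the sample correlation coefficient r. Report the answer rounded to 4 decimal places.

0.4034

Numerator: nΣxy − (Σx)(Σy) = 7·1244 − (56)(148) = 420
Denominator: √[(nΣx²−(Σx)²)(nΣy²−(Σy)²)]
  nΣx²−(Σx)² = 7·492 − 3136 = 308;  nΣy²−(Σy)² = 7·3632 − 21904 = 3520
  √(308·3520) = √1084160 = 1041.2300
r = 420 / 1041.2300 = 0.4034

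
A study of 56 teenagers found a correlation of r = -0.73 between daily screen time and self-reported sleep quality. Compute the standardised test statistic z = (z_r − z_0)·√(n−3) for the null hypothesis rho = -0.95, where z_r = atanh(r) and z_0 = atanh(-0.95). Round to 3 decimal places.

6.574

z_r = atanh(-0.73) = -0.928727,  z_0 = atanh(-0.95) = -1.831781
SE = 1/√(n−3) = 1/√53 = 0.137361
z = (z_r − z_0)/SE = (-0.928727 − (-1.831781)) / 0.137361 = 0.903054 / 0.137361 = 6.574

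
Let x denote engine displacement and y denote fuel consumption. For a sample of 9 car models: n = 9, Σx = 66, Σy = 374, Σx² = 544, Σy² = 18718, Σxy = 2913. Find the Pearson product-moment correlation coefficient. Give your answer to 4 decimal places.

0.3902

Numerator: nΣxy − (Σx)(Σy) = 9·2913 − (66)(374) = 1533
Denominator: √[(nΣx²−(Σx)²)(nΣy²−(Σy)²)]
  nΣx²−(Σx)² = 9·544 − 4356 = 540;  nΣy²−(Σy)² = 9·18718 − 139876 = 28586
  √(540·28586) = √15436440 = 3928.9235
r = 1533 / 3928.9235 = 0.3902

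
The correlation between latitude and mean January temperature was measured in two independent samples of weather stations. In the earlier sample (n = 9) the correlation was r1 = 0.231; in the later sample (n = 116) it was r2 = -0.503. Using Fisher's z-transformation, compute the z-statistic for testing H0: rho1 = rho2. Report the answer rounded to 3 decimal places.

Fisher z-transforms: z1 = atanh(0.231) = 0.235246, z2 = atanh(-0.503) = -0.553314; difference d = 0.788560
Var(d) = 1/6 + 1/113 = 0.1666667 + 0.0088496 = 0.1755163
z = d/√Var(d) = 0.788560 / √0.1755163 = 0.788560 / 0.418947 = 1.882

1.882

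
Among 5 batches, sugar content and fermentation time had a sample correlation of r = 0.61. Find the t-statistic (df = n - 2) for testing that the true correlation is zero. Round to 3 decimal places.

t = r·√(n−2) / √(1−r²) with r = 0.61, n = 5
  = 0.61·√3 / √(1 − 0.3721)
  = 0.61·1.732051 / 0.792401
  = 1.056551 / 0.792401 = 1.333

1.333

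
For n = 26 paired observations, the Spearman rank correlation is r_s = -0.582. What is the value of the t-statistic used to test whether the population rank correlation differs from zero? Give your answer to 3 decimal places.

1 − r_s² = 1 − 0.338724 = 0.661276;  √(1−r_s²) = 0.813189
√(n−2) = √24 = 4.898979
t = r_s·√(n−2)/√(1−r_s²) = -0.582 · 4.898979 / 0.813189 = -3.506

-3.506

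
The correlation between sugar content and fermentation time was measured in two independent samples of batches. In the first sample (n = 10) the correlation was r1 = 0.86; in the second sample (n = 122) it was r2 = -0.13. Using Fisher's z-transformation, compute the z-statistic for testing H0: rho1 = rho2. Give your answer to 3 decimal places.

Fisher z-transforms: z1 = atanh(0.86) = 1.293345, z2 = atanh(-0.13) = -0.130740; difference d = 1.424085
Var(d) = 1/7 + 1/119 = 0.1428571 + 0.0084034 = 0.1512605
z = d/√Var(d) = 1.424085 / √0.1512605 = 1.424085 / 0.388922 = 3.662

3.662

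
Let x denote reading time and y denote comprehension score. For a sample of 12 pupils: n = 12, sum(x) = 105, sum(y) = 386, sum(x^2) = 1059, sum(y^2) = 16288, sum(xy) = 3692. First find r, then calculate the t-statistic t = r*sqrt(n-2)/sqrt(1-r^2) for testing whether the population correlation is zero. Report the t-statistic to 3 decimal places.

1.492

Numerator: nΣxy − (Σx)(Σy) = 12·3692 − (105)(386) = 3774
Denominator: √[(nΣx²−(Σx)²)(nΣy²−(Σy)²)]
  nΣx²−(Σx)² = 12·1059 − 11025 = 1683;  nΣy²−(Σy)² = 12·16288 − 148996 = 46460
  √(1683·46460) = √78192180 = 8842.6342
r = 3774 / 8842.6342 = 0.4268
t = r·√(n−2)/√(1−r²) = 0.4268·√10 / √(1−0.182158) = 1.349660 / 0.904346 = 1.492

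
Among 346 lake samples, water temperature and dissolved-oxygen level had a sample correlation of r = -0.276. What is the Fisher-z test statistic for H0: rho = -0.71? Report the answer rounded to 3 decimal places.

11.183

z_r = atanh(-0.276) = -0.283347,  z_0 = atanh(-0.71) = -0.887184
SE = 1/√(n−3) = 1/√343 = 0.053995
z = (z_r − z_0)/SE = (-0.283347 − (-0.887184)) / 0.053995 = 0.603837 / 0.053995 = 11.183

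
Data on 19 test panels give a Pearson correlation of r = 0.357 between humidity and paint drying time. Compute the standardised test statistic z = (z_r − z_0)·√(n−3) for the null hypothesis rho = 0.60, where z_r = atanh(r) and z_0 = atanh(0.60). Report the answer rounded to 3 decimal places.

Fisher z: atanh(0.357) = 0.373443, atanh(0.60) = 0.693147
z = (z_r − z_0)·√(n−3) = (0.373443 − 0.693147)·√16 = -0.319704 · 4.000000 = -1.279

-1.279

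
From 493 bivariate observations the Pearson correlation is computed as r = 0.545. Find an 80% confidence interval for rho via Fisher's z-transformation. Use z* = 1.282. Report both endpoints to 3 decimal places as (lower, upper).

(0.503, 0.584)

z_r = atanh(0.545) = 0.611241;  SE = 1/√(n−3) = 1/√490 = 0.045175
z-limits: 0.611241 ± 1.282·0.045175 = 0.611241 ± 0.057914 = [0.553327, 0.669155]
ρ-limits: (tanh 0.553327, tanh 0.669155) = (0.503, 0.584)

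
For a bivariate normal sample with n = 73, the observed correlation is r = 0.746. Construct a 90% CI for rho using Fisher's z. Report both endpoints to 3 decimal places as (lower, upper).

Fisher z: z_r = atanh(r) = ½·ln((1+0.746)/(1−0.746)) = 0.963874
SE(z) = 1/√(n−3) = 1/√70 = 0.119523
90% ⇒ z* = 1.645; margin = 1.645·0.119523 = 0.196615
CI on z-scale: (0.767259, 1.160489)
Back-transform: tanh(0.767259) = 0.645333, tanh(1.160489) = 0.821199

(0.645, 0.821)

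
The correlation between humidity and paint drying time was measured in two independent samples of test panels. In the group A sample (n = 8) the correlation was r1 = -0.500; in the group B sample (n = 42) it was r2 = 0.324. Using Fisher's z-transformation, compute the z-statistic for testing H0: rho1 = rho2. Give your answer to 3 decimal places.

Fisher z-transforms: z1 = atanh(-0.500) = -0.549306, z2 = atanh(0.324) = 0.336110; difference d = -0.885416
Var(d) = 1/5 + 1/39 = 0.2000000 + 0.0256410 = 0.2256410
z = d/√Var(d) = -0.885416 / √0.2256410 = -0.885416 / 0.475017 = -1.864

-1.864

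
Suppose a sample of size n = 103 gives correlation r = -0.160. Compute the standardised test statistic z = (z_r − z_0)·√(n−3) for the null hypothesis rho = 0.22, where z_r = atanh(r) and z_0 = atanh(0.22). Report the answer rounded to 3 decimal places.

-3.850

Fisher z: atanh(-0.160) = -0.161387, atanh(0.22) = 0.223656
z = (z_r − z_0)·√(n−3) = (-0.161387 − 0.223656)·√100 = -0.385043 · 10.000000 = -3.850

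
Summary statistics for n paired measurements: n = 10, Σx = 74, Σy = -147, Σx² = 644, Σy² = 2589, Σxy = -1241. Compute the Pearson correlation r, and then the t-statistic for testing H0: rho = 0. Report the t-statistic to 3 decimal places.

S_xy = nΣxy − ΣxΣy = 10·(-1241) − 74·(-147) = -12410 − (-10878) = -1532
S_xx = nΣx² − (Σx)² = 10·644 − 74² = 6440 − 5476 = 964
S_yy = nΣy² − (Σy)² = 10·2589 − (-147)² = 25890 − 21609 = 4281
r = S_xy / √(S_xx·S_yy) = -1532 / √(964·4281) = -1532 / √4126884 = -1532 / 2031.4734 = -0.7541
t = r·√(n−2)/√(1−r²) = -0.7541·√8 / √(1−0.568667) = -2.132917 / 0.656759 = -3.248

-3.248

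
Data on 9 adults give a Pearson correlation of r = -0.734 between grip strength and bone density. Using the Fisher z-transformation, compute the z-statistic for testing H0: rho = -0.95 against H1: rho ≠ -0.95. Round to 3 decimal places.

2.191

z_r = atanh(-0.734) = -0.937345,  z_0 = atanh(-0.95) = -1.831781
SE = 1/√(n−3) = 1/√6 = 0.408248
z = (z_r − z_0)/SE = (-0.937345 − (-1.831781)) / 0.408248 = 0.894436 / 0.408248 = 2.191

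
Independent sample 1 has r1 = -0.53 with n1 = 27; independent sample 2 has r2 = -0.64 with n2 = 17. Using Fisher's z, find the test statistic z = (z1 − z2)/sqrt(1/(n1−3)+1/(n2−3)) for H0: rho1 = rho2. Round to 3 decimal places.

z1 = atanh(-0.53) = -0.590145,  z2 = atanh(-0.64) = -0.758174
SE = √(1/(n1−3) + 1/(n2−3)) = √(1/24 + 1/14) = √(0.0416667 + 0.0714286) = √0.1130953 = 0.336296
z = (z1 − z2)/SE = (-0.590145 − (-0.758174)) / 0.336296 = 0.168029 / 0.336296 = 0.500

0.500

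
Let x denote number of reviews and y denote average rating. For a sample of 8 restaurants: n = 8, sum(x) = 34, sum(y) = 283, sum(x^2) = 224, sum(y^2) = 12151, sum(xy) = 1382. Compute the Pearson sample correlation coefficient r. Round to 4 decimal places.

Numerator: nΣxy − (Σx)(Σy) = 8·1382 − (34)(283) = 1434
Denominator: √[(nΣx²−(Σx)²)(nΣy²−(Σy)²)]
  nΣx²−(Σx)² = 8·224 − 1156 = 636;  nΣy²−(Σy)² = 8·12151 − 80089 = 17119
  √(636·17119) = √10887684 = 3299.6491
r = 1434 / 3299.6491 = 0.4346

0.4346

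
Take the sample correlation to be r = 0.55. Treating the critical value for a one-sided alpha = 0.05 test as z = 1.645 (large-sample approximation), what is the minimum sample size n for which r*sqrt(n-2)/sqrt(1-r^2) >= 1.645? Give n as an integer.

Need r·√(n−2)/√(1−r²) ≥ 1.645
√(n−2) ≥ 1.645·√(1−0.3025) / 0.55 = 1.645·0.835165 / 0.55 = 2.4979
n−2 ≥ 6.2395  ⇒  n ≥ 8.2395
Smallest integer n = 9

9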